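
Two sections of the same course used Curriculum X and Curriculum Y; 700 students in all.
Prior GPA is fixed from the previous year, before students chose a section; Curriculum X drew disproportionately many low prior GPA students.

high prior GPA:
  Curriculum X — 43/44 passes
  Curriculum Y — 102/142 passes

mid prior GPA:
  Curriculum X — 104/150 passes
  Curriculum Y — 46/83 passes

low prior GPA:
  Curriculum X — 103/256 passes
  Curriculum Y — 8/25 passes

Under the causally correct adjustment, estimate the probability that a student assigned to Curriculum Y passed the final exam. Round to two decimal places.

The stratified and pooled comparisons disagree (Curriculum X wins within each prior GPA band; Curriculum Y wins overall), so the answer turns on the causal role of prior GPA band.
The imbalance in prior GPA band arose from how students were allocated, not from anything the teaching method did; and prior GPA band independently affects the outcome. The pooled gap is confounded — condition on prior GPA band.
Standardising Curriculum Y to the population prior GPA band mix: 0.266·102/142 + 0.333·46/83 + 0.401·8/25 = 0.504.

0.50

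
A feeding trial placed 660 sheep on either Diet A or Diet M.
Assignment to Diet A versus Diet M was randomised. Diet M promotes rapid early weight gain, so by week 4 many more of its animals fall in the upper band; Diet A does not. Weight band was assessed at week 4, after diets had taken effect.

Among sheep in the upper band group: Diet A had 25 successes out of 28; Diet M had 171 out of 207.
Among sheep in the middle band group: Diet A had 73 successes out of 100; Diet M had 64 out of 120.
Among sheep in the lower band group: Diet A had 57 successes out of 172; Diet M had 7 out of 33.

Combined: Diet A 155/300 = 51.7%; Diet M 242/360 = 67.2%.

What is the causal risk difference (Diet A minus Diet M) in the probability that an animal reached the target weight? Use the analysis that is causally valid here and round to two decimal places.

The week-4 weight band-specific comparison favours Diet A throughout, but the pooled figures favour Diet M. The question is whether to condition on week-4 weight band.
Stratifying would compare diets among sheep the diets themselves sorted into week-4 weight band groups — a form of selection on an intermediate. The unconditioned pooled rates give the total causal effect.
The causal difference is the pooled difference: 0.517 − 0.672 = -0.156.

-0.16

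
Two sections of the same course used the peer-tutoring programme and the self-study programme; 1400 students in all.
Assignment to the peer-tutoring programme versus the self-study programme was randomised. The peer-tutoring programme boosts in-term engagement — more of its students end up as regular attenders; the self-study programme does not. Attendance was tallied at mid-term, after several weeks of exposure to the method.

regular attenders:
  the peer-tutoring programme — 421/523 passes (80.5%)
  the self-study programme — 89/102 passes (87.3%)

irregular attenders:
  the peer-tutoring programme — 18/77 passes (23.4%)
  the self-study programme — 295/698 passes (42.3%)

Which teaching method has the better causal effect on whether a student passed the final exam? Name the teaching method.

the peer-tutoring programme

The stratified and pooled comparisons disagree (the self-study programme wins within each mid-term attendance; the peer-tutoring programme wins overall), so the answer turns on the causal role of mid-term attendance.
The distribution of mid-term attendance is itself part of what the teaching method does — it is an intermediate outcome. Holding it fixed would remove that part of the effect; the total effect is the pooled difference.
Pooled: the peer-tutoring programme 73.2% vs the self-study programme 48.0%; the peer-tutoring programme is higher overall.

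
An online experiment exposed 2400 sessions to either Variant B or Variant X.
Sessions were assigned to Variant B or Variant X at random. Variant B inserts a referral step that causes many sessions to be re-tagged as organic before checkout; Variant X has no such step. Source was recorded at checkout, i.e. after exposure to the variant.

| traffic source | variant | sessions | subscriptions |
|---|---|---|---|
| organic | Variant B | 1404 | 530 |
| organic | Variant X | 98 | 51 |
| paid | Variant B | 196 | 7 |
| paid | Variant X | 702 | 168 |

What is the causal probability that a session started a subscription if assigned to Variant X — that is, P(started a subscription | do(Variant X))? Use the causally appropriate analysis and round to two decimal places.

Stratifying would compare variants among sessions the variants themselves sorted into traffic source groups — a form of selection on an intermediate. The unconditioned pooled rates give the total causal effect.
So P(outcome | do(Variant X)) is just the pooled rate for Variant X: 219/800 = 0.274.

0.27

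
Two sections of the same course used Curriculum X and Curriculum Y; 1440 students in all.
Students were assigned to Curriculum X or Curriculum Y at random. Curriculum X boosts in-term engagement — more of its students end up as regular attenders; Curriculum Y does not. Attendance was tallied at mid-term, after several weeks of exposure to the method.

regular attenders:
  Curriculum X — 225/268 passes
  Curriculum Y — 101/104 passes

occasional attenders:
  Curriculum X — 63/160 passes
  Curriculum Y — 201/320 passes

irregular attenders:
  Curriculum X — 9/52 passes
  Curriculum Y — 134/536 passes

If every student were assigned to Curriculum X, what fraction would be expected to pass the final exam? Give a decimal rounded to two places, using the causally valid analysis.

Mid-term attendance is downstream of the teaching method. One should not condition on a consequence of treatment, so the overall rates are the right comparison.
So P(outcome | do(Curriculum X)) is just the pooled rate for Curriculum X: 297/480 = 0.619.

0.62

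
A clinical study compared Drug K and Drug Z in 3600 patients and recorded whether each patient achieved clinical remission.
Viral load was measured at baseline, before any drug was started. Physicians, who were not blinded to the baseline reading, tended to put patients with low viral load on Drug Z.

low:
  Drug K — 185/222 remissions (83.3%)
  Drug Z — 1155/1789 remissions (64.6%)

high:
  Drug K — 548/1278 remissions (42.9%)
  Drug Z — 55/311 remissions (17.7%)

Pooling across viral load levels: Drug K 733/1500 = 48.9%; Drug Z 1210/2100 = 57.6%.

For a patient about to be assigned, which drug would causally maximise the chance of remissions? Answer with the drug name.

Drug K

The imbalance in viral load arose from how patients were allocated, not from anything the drug did; and viral load independently affects the outcome. The pooled gap is confounded — condition on viral load.
Within each level — low: 83.3% vs 64.6%; high: 42.9% vs 17.7% — Drug K is higher every time.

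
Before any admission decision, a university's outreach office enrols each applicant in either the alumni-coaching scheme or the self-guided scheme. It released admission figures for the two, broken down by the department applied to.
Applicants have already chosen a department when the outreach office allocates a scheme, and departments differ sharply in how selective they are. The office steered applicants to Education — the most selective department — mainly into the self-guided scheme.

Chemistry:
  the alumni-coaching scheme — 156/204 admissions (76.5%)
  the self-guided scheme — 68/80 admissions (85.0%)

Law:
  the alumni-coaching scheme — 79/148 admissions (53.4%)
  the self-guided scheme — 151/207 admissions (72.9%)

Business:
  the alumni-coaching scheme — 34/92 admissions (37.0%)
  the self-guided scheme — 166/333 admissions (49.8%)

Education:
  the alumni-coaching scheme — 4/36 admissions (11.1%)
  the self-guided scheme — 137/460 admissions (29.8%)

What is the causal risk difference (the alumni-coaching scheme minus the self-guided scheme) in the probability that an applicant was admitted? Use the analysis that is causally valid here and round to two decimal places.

-0.15

The department-specific comparison favours the self-guided scheme throughout, but the pooled figures favour the alumni-coaching scheme. The question is whether to condition on department.
Department differs across outreach schemes for reasons unrelated to any effect of the outreach scheme itself, and it separately predicts the outcome — a classic confounder. We must compare within department levels.
Adjusting over the population distribution of department: 0.182·(0.765−0.850) + 0.228·(0.534−0.729) + 0.272·(0.370−0.498) + 0.318·(0.111−0.298) = -0.155.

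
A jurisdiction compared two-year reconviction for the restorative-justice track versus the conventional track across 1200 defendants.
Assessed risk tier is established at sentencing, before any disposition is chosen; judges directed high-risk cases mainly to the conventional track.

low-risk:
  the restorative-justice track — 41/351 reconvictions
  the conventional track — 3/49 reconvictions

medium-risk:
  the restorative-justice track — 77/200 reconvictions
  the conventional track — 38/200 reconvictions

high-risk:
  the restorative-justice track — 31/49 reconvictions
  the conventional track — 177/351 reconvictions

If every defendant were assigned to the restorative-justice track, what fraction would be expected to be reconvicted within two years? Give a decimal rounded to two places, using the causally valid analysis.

Within every assessed risk tier level the conventional track has the lower rate, yet pooled the restorative-justice track does — Simpson's reversal.
Since assessed risk tier is a pre-existing factor (not a product of the disposition) and it affects the outcome on its own, it is a confounder. The stratified rates, not the pooled rate, identify the causal effect.
Standardising the restorative-justice track to the population assessed risk tier mix: 0.333·41/351 + 0.333·77/200 + 0.333·31/49 = 0.378.

0.38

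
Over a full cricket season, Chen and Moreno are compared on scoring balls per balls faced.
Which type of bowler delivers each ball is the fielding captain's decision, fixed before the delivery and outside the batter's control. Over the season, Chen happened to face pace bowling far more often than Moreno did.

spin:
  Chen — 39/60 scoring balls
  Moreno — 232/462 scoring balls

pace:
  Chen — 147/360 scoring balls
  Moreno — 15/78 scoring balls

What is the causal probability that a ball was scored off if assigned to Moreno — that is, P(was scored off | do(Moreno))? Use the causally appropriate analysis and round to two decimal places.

0.36

Chen is higher inside every bowling type stratum but Moreno is higher in aggregate. Whether to stratify depends on how bowling type relates to the player.
Bowling type satisfies the back-door criterion: it is not a descendant of the player, and it blocks the spurious path from player to outcome. Adjusting for it (i.e., using the within-bowling type rates) gives the causal effect.
Standardising Moreno to the population bowling type mix: 0.544·232/462 + 0.456·15/78 = 0.361.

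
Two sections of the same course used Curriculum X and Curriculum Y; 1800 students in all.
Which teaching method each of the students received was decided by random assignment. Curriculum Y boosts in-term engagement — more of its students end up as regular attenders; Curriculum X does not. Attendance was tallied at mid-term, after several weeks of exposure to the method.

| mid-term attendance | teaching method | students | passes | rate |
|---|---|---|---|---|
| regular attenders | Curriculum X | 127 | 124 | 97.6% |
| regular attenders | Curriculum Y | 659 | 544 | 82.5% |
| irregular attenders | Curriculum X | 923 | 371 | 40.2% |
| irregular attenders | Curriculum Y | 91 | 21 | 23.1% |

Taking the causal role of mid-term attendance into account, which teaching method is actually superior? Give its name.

Curriculum Y

Mid-term attendance is recorded after the teaching method and is itself shifted by it — it sits on the causal path from teaching method to outcome. Conditioning on a mediator would strip out part of the effect we want; the pooled comparison gives the total causal effect.
Pooled: Curriculum X 47.1% vs Curriculum Y 75.3%; Curriculum Y is higher overall.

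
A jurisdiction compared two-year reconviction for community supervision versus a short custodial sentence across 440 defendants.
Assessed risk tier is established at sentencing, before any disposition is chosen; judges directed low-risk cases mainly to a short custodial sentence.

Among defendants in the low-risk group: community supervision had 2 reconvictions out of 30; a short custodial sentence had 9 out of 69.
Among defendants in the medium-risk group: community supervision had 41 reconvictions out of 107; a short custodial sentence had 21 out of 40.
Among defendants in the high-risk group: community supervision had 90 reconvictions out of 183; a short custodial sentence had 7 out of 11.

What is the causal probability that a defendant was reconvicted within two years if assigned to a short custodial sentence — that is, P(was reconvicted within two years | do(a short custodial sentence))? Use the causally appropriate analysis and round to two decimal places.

0.49

community supervision is lower inside every assessed risk tier stratum but a short custodial sentence is lower in aggregate. Whether to stratify depends on how assessed risk tier relates to the disposition.
Nothing the disposition does changes assessed risk tier; the imbalance is an allocation artefact. With assessed risk tier also predicting the outcome, the pooled figure is confounded, and the within-stratum comparison is the causal one.
Standardising a short custodial sentence to the population assessed risk tier mix: 0.225·9/69 + 0.334·21/40 + 0.441·7/11 = 0.485.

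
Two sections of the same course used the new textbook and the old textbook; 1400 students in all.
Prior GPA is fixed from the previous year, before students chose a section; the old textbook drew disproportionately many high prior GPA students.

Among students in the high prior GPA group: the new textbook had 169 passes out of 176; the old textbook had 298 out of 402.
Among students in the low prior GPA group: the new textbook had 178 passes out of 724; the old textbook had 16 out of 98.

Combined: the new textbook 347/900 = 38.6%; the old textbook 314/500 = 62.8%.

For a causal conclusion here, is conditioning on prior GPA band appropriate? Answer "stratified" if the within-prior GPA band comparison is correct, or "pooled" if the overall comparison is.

The stratified and pooled comparisons disagree (the new textbook wins within each prior GPA band; the old textbook wins overall), so the answer turns on the causal role of prior GPA band.
The imbalance in prior GPA band arose from how students were allocated, not from anything the teaching method did; and prior GPA band independently affects the outcome. The pooled gap is confounded — condition on prior GPA band.
Within each level — high prior GPA: 96.0% vs 74.1%; low prior GPA: 24.6% vs 16.3% — the new textbook is higher every time.

stratified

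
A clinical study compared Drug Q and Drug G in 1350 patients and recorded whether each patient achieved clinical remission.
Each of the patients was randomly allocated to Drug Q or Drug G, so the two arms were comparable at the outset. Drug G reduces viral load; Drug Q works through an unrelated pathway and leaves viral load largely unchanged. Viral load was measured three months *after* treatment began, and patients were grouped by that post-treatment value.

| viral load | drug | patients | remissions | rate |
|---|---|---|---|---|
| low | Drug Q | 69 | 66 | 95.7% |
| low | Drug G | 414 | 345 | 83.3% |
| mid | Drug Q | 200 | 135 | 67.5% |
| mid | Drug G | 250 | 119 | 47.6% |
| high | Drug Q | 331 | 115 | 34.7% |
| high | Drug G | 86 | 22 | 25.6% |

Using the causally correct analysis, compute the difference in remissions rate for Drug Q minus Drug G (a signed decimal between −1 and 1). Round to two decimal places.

Drug Q is higher inside every viral load stratum but Drug G is higher in aggregate. Whether to stratify depends on how viral load relates to the drug.
The distribution of viral load is itself part of what the drug does — it is an intermediate outcome. Holding it fixed would remove that part of the effect; the total effect is the pooled difference.
The causal difference is the pooled difference: 0.527 − 0.648 = -0.121.

-0.12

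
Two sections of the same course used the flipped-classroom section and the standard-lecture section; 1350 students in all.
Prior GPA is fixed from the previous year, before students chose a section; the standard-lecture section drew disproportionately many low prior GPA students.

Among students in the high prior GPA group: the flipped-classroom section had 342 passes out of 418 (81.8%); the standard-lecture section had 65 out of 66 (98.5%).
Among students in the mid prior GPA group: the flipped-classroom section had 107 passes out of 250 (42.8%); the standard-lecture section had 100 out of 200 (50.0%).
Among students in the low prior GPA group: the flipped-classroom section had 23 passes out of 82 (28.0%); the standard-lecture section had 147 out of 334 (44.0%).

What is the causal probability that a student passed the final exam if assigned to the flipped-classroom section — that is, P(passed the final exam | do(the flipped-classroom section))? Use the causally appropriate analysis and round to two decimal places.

0.52

The prior GPA band-specific comparison favours the standard-lecture section throughout, but the pooled figures favour the flipped-classroom section. The question is whether to condition on prior GPA band.
Nothing the teaching method does changes prior GPA band; the imbalance is an allocation artefact. With prior GPA band also predicting the outcome, the pooled figure is confounded, and the within-stratum comparison is the causal one.
Standardising the flipped-classroom section to the population prior GPA band mix: 0.359·342/418 + 0.333·107/250 + 0.308·23/82 = 0.522.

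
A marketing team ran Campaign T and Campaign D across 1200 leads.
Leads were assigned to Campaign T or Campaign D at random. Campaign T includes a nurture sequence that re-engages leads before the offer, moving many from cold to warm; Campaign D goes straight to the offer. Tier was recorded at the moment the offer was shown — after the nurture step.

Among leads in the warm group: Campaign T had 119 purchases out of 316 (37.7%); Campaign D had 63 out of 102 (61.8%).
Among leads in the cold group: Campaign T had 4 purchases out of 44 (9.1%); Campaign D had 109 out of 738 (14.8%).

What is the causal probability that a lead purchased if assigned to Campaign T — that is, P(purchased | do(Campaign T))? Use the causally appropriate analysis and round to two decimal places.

0.34

The engagement tier-specific comparison favours Campaign D throughout, but the pooled figures favour Campaign T. The question is whether to condition on engagement tier.
Engagement tier is downstream of the campaign. One should not condition on a consequence of treatment, so the overall rates are the right comparison.
So P(outcome | do(Campaign T)) is just the pooled rate for Campaign T: 123/360 = 0.342.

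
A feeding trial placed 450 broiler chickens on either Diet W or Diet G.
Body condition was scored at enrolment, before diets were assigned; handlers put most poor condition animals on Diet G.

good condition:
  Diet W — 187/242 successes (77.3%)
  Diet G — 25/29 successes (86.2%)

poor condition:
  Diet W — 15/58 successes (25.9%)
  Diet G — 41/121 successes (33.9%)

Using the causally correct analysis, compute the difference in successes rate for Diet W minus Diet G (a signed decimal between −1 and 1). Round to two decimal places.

-0.09

Diet G is higher inside every starting body condition stratum but Diet W is higher in aggregate. Whether to stratify depends on how starting body condition relates to the diet.
The imbalance in starting body condition arose from how broiler chickens were allocated, not from anything the diet did; and starting body condition independently affects the outcome. The pooled gap is confounded — condition on starting body condition.
Adjusting over the population distribution of starting body condition: 0.602·(0.773−0.862) + 0.398·(0.259−0.339) = -0.086.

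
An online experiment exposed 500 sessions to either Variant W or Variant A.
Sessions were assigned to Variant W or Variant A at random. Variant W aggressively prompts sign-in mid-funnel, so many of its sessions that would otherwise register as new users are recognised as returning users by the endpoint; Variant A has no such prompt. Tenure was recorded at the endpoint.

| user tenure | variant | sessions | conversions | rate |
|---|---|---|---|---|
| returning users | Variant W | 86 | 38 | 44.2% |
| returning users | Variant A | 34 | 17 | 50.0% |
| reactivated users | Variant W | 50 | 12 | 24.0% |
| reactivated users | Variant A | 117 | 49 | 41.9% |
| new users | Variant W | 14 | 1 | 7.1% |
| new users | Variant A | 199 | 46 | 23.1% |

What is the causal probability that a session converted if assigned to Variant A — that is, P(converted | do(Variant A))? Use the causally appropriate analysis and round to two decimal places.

User tenure lies on the pathway variant → user tenure → outcome, so adjusting for it blocks the indirect effect. For the total causal effect of variant, use the unadjusted pooled rates.
So P(outcome | do(Variant A)) is just the pooled rate for Variant A: 112/350 = 0.320.

0.32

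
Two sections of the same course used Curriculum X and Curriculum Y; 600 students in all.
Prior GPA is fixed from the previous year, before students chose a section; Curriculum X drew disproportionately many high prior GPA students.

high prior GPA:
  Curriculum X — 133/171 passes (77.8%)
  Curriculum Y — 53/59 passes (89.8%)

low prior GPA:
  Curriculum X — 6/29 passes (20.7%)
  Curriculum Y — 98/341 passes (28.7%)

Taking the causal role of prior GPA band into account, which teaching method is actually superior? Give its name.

Curriculum Y is higher inside every prior GPA band stratum but Curriculum X is higher in aggregate. Whether to stratify depends on how prior GPA band relates to the teaching method.
The imbalance in prior GPA band arose from how students were allocated, not from anything the teaching method did; and prior GPA band independently affects the outcome. The pooled gap is confounded — condition on prior GPA band.
Within each level — high prior GPA: 77.8% vs 89.8%; low prior GPA: 20.7% vs 28.7% — Curriculum Y is higher every time.

Curriculum Y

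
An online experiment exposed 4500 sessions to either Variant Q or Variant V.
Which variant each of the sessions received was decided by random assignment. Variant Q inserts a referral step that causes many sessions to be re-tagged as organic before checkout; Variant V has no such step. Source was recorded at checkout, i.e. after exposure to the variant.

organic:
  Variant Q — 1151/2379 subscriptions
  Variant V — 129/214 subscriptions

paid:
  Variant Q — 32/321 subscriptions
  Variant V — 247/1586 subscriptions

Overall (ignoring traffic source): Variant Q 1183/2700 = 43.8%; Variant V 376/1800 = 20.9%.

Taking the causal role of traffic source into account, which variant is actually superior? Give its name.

Variant Q

Within every traffic source level Variant V has the higher rate, yet pooled Variant Q does — Simpson's reversal.
The distribution of traffic source is itself part of what the variant does — it is an intermediate outcome. Holding it fixed would remove that part of the effect; the total effect is the pooled difference.
Pooled: Variant Q 43.8% vs Variant V 20.9%; Variant Q is higher overall.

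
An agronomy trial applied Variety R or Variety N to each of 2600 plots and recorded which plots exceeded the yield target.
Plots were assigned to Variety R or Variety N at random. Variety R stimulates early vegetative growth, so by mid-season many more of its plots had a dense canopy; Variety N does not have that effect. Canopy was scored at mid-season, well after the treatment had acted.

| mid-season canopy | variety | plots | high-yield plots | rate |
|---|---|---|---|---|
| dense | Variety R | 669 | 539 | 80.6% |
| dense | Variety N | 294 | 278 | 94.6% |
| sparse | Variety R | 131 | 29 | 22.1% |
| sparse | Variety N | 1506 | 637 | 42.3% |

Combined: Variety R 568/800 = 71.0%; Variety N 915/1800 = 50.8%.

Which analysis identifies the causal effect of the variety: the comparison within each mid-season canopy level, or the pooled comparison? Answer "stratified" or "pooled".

pooled

Within every mid-season canopy level Variety N has the higher rate, yet pooled Variety R does — Simpson's reversal.
Mid-season canopy lies on the pathway variety → mid-season canopy → outcome, so adjusting for it blocks the indirect effect. For the total causal effect of variety, use the unadjusted pooled rates.
Pooled: Variety R 71.0% vs Variety N 50.8%; Variety R is higher overall.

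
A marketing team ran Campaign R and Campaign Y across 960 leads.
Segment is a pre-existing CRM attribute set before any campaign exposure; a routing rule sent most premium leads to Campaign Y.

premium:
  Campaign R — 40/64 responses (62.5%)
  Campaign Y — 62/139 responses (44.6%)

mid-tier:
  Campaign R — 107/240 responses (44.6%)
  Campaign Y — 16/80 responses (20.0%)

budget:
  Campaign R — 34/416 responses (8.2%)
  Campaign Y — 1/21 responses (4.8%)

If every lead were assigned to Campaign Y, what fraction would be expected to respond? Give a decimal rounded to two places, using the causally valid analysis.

Customer segment satisfies the back-door criterion: it is not a descendant of the campaign, and it blocks the spurious path from campaign to outcome. Adjusting for it (i.e., using the within-customer segment rates) gives the causal effect.
Standardising Campaign Y to the population customer segment mix: 0.211·62/139 + 0.333·16/80 + 0.455·1/21 = 0.183.

0.18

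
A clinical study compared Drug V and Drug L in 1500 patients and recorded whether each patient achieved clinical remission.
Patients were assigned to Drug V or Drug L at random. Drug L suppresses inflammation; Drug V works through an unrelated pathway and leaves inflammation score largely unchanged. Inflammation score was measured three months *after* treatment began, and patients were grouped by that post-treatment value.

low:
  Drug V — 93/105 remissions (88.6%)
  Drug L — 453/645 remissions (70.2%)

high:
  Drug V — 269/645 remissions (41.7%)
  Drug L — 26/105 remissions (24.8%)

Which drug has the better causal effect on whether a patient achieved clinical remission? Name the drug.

Inflammation score here is a post-treatment variable shaped by the drug; conditioning on it would introduce bias rather than remove it. The overall comparison is the causal one.
Pooled: Drug V 48.3% vs Drug L 63.9%; Drug L is higher overall.

Drug L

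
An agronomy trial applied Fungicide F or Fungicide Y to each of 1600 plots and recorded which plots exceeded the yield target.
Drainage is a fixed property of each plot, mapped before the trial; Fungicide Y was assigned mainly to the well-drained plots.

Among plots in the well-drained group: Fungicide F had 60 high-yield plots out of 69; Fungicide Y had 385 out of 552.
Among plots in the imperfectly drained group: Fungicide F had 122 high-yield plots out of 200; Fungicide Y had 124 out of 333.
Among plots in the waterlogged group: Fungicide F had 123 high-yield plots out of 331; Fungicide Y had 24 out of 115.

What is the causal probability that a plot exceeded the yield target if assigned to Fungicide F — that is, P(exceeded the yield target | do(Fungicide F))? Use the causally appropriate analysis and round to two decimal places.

Fungicide F is higher inside every field drainage stratum but Fungicide Y is higher in aggregate. Whether to stratify depends on how field drainage relates to the fungicide.
Field drainage satisfies the back-door criterion: it is not a descendant of the fungicide, and it blocks the spurious path from fungicide to outcome. Adjusting for it (i.e., using the within-field drainage rates) gives the causal effect.
Standardising Fungicide F to the population field drainage mix: 0.388·60/69 + 0.333·122/200 + 0.279·123/331 = 0.644.

0.64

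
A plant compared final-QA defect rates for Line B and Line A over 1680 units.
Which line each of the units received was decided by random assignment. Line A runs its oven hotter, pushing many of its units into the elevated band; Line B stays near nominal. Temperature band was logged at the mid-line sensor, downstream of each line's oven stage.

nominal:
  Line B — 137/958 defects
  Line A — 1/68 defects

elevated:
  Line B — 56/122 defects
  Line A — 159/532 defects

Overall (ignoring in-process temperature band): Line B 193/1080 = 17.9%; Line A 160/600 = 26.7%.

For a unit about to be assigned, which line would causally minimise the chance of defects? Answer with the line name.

The in-process temperature band-specific comparison favours Line A throughout, but the pooled figures favour Line B. The question is whether to condition on in-process temperature band.
Stratifying would compare lines among units the lines themselves sorted into in-process temperature band groups — a form of selection on an intermediate. The unconditioned pooled rates give the total causal effect.
Pooled: Line B 17.9% vs Line A 26.7%; Line B is lower overall.

Line B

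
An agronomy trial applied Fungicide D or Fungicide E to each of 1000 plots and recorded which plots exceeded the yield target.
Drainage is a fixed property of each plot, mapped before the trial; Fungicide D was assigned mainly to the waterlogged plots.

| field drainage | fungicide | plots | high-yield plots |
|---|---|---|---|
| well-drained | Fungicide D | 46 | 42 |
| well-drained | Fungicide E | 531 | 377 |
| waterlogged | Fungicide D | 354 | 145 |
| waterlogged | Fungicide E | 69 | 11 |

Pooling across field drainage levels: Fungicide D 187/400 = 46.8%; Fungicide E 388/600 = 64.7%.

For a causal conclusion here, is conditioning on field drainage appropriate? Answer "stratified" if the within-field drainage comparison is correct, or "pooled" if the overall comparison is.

stratified

Field drainage differs across fungicides for reasons unrelated to any effect of the fungicide itself, and it separately predicts the outcome — a classic confounder. We must compare within field drainage levels.
Within each level — well-drained: 91.3% vs 71.0%; waterlogged: 41.0% vs 15.9% — Fungicide D is higher every time.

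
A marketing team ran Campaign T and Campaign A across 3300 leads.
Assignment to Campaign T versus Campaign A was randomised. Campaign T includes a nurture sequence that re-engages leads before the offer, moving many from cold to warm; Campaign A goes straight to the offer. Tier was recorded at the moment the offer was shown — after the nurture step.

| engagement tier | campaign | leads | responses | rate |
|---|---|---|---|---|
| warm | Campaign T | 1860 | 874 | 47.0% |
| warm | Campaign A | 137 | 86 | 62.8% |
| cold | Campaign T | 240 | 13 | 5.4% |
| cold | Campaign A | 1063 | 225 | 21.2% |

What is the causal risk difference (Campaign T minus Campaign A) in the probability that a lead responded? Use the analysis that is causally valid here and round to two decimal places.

+0.16

Engagement tier is recorded after the campaign and is itself shifted by it — it sits on the causal path from campaign to outcome. Conditioning on a mediator would strip out part of the effect we want; the pooled comparison gives the total causal effect.
The causal difference is the pooled difference: 0.422 − 0.259 = +0.163.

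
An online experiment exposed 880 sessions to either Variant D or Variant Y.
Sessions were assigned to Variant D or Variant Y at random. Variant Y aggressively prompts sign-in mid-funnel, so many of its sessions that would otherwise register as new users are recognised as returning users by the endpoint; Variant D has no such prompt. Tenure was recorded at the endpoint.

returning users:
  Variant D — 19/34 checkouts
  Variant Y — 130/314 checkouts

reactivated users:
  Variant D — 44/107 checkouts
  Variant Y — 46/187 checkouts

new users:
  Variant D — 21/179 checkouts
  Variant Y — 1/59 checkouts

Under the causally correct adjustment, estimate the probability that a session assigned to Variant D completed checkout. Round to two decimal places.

0.26

The distribution of user tenure is itself part of what the variant does — it is an intermediate outcome. Holding it fixed would remove that part of the effect; the total effect is the pooled difference.
So P(outcome | do(Variant D)) is just the pooled rate for Variant D: 84/320 = 0.263.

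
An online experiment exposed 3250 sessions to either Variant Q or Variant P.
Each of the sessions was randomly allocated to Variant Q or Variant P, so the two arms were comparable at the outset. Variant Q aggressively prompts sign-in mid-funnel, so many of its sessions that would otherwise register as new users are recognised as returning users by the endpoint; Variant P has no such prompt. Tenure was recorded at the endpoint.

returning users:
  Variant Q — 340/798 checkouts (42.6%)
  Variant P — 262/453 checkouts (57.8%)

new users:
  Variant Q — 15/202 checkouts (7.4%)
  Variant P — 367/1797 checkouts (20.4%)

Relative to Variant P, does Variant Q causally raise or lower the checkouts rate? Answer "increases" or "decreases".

The user tenure-specific comparison favours Variant P throughout, but the pooled figures favour Variant Q. The question is whether to condition on user tenure.
Because the variant influences user tenure, user tenure is a post-treatment mediator, not a confounder. Stratifying on it would bias the estimate; the causal effect is the crude pooled difference.
Pooled: Variant Q 35.5% vs Variant P 28.0%; Variant Q is higher overall.

increases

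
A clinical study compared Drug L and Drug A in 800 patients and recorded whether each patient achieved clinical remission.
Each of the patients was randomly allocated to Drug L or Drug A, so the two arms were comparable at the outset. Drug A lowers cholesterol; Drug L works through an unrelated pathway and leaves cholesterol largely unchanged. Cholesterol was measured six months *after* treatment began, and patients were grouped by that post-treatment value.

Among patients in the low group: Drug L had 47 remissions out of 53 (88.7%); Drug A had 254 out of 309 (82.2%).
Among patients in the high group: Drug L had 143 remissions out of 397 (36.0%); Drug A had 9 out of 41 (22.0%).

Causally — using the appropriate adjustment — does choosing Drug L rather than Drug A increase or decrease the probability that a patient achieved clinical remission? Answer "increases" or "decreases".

decreases

Cholesterol here is a post-treatment variable shaped by the drug; conditioning on it would introduce bias rather than remove it. The overall comparison is the causal one.
Pooled: Drug L 42.2% vs Drug A 75.1%; Drug A is higher overall.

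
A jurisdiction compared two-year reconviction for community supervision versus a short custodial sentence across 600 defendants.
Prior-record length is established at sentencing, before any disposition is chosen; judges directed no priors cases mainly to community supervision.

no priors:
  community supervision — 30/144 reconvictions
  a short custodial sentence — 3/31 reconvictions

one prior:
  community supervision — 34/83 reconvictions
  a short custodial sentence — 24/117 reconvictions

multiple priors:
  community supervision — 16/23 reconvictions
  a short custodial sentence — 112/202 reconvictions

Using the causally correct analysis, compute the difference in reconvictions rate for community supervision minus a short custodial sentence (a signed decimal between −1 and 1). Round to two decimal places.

+0.15

The stratified and pooled comparisons disagree (a short custodial sentence wins within each prior-record length; community supervision wins overall), so the answer turns on the causal role of prior-record length.
Since prior-record length is a pre-existing factor (not a product of the disposition) and it affects the outcome on its own, it is a confounder. The stratified rates, not the pooled rate, identify the causal effect.
Adjusting over the population distribution of prior-record length: 0.292·(0.208−0.097) + 0.333·(0.410−0.205) + 0.375·(0.696−0.554) = +0.154.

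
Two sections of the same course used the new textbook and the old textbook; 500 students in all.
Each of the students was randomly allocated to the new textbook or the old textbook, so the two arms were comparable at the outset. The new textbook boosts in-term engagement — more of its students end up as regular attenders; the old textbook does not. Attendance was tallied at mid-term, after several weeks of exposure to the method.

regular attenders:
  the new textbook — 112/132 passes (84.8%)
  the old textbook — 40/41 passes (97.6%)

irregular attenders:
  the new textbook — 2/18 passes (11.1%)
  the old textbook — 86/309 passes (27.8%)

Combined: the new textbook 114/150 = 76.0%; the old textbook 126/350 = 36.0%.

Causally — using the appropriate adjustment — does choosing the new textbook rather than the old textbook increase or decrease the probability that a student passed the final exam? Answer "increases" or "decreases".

The stratified and pooled comparisons disagree (the old textbook wins within each mid-term attendance; the new textbook wins overall), so the answer turns on the causal role of mid-term attendance.
Mid-term attendance is recorded after the teaching method and is itself shifted by it — it sits on the causal path from teaching method to outcome. Conditioning on a mediator would strip out part of the effect we want; the pooled comparison gives the total causal effect.
Pooled: the new textbook 76.0% vs the old textbook 36.0%; the new textbook is higher overall.

increases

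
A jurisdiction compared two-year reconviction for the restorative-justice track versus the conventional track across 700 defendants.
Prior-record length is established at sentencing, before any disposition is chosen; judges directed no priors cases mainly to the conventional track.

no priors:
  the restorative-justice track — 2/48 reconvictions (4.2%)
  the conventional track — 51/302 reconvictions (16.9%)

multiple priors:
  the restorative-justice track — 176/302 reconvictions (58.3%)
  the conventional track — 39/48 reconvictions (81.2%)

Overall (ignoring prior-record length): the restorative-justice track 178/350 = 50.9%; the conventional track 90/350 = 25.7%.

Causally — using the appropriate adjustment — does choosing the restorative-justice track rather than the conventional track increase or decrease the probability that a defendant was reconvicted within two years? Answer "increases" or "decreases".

Since prior-record length is a pre-existing factor (not a product of the disposition) and it affects the outcome on its own, it is a confounder. The stratified rates, not the pooled rate, identify the causal effect.
Within each level — no priors: 4.2% vs 16.9%; multiple priors: 58.3% vs 81.2% — the restorative-justice track is lower every time.

decreases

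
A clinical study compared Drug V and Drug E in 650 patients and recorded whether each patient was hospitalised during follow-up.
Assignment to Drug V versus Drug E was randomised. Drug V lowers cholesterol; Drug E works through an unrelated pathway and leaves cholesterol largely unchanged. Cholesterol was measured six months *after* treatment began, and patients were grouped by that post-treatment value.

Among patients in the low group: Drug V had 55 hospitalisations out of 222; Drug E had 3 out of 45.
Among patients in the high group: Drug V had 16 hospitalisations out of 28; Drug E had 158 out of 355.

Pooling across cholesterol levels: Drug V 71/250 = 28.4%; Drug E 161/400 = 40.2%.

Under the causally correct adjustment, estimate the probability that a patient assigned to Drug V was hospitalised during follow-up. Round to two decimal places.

Cholesterol is downstream of the drug. One should not condition on a consequence of treatment, so the overall rates are the right comparison.
So P(outcome | do(Drug V)) is just the pooled rate for Drug V: 71/250 = 0.284.

0.28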